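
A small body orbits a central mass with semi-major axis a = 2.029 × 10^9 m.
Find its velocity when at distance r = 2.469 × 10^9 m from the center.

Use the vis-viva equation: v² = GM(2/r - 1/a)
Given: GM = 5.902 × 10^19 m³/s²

Vis-viva: v = √(GM · (2/r − 1/a)).
2/r − 1/a = 2/2.469e+09 − 1/2.029e+09 = 3.17191e-10 m⁻¹.
v = √(5.902e+19 · 3.17191e-10) m/s ≈ 1.368e+05 m/s = 136.8 km/s.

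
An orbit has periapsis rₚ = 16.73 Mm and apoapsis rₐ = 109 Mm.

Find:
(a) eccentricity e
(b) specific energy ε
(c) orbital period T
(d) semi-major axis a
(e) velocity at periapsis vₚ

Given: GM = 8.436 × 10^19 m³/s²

Convert to SI: rₚ = 16.73 Mm = 1.673e+07 m; rₐ = 109 Mm = 1.09e+08 m.
(a) e = (rₐ − rₚ)/(rₐ + rₚ) = (1.09e+08 − 1.673e+07)/(1.09e+08 + 1.673e+07) ≈ 0.7339
(b) With a = (rₚ + rₐ)/2 = 6.2865e+07 m, ε = −GM/(2a) = −8.436e+19/(2 · 6.2865e+07) J/kg ≈ -6.71e+11 J/kg
(c) With a = (rₚ + rₐ)/2 = 6.2865e+07 m, T = 2π √(a³/GM) = 2π √((6.2865e+07)³/8.436e+19) s ≈ 341 s
(d) a = (rₚ + rₐ)/2 = (1.673e+07 + 1.09e+08)/2 ≈ 6.286e+07 m
(e) With a = (rₚ + rₐ)/2 = 6.2865e+07 m, vₚ = √(GM (2/rₚ − 1/a)) = √(8.436e+19 · (2/1.673e+07 − 1/6.2865e+07)) m/s ≈ 2.957e+06 m/s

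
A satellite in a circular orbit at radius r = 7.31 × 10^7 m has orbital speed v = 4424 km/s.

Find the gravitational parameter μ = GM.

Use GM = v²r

Convert to SI: v = 4424 km/s = 4.424e+06 m/s.
For a circular orbit v² = GM/r, so GM = v² · r.
GM = (4.424e+06)² · 7.31e+07 m³/s² ≈ 1.431e+21 m³/s² = 1.431 × 10^21 m³/s².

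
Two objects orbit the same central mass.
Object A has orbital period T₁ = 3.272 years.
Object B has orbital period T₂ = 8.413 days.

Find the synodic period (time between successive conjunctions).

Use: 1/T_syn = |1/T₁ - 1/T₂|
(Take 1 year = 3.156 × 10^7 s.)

Convert to SI: T₁ = 3.272 years = 1.03264e+08 s; T₂ = 8.413 days = 726883 s.
T_syn = |T₁ · T₂ / (T₁ − T₂)|.
T_syn = |1.03264e+08 · 726883 / (1.03264e+08 − 726883)| s ≈ 7.32e+05 s = 8.473 days.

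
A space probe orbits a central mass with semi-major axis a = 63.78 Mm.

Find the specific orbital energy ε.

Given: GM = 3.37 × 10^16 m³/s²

Convert to SI: a = 63.78 Mm = 6.378e+07 m.
ε = −GM / (2a).
ε = −3.37e+16 / (2 · 6.378e+07) J/kg ≈ -2.642e+08 J/kg = -264.2 MJ/kg.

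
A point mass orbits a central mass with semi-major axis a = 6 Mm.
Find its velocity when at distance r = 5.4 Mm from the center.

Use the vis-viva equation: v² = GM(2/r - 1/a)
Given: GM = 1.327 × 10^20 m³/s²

Convert to SI: a = 6 Mm = 6e+06 m; r = 5.4 Mm = 5.4e+06 m.
Vis-viva: v = √(GM · (2/r − 1/a)).
2/r − 1/a = 2/5.4e+06 − 1/6e+06 = 2.03704e-07 m⁻¹.
v = √(1.327e+20 · 2.03704e-07) m/s ≈ 5.199e+06 m/s = 5199 km/s.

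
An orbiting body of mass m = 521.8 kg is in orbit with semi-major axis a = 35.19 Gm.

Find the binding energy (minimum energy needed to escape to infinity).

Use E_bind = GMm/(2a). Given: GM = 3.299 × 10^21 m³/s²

Convert to SI: a = 35.19 Gm = 3.519e+10 m.
Total orbital energy is E = −GMm/(2a); binding energy is E_bind = −E = GMm/(2a).
E_bind = 3.299e+21 · 521.8 / (2 · 3.519e+10) J ≈ 2.446e+13 J = 24.46 TJ.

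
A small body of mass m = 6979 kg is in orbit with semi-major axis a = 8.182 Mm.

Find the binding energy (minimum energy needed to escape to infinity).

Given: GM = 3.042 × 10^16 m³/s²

Convert to SI: a = 8.182 Mm = 8.182e+06 m.
Total orbital energy is E = −GMm/(2a); binding energy is E_bind = −E = GMm/(2a).
E_bind = 3.042e+16 · 6979 / (2 · 8.182e+06) J ≈ 1.297e+13 J = 12.97 TJ.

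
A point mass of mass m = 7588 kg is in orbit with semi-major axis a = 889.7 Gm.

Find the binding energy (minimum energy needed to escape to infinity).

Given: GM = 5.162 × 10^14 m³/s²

Convert to SI: a = 889.7 Gm = 8.897e+11 m.
Total orbital energy is E = −GMm/(2a); binding energy is E_bind = −E = GMm/(2a).
E_bind = 5.162e+14 · 7588 / (2 · 8.897e+11) J ≈ 2.201e+06 J = 2.201 MJ.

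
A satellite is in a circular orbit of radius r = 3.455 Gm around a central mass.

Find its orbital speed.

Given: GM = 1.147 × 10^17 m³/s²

Convert to SI: r = 3.455 Gm = 3.455e+09 m.
For a circular orbit, gravity supplies the centripetal force, so v = √(GM / r).
v = √(1.147e+17 / 3.455e+09) m/s ≈ 5762 m/s = 5.762 km/s.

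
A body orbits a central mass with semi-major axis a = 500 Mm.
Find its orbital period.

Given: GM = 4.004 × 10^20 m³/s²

Convert to SI: a = 500 Mm = 5e+08 m.
Kepler's third law: T = 2π √(a³ / GM).
Substituting a = 5e+08 m and GM = 4.004e+20 m³/s²:
T = 2π √((5e+08)³ / 4.004e+20) s
T ≈ 3511 s = 58.51 minutes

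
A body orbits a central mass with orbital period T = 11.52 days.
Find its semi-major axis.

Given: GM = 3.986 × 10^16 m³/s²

Convert to SI: T = 11.52 days = 995328 s.
Invert Kepler's third law: a = (GM · T² / (4π²))^(1/3).
Substituting T = 995328 s and GM = 3.986e+16 m³/s²:
a = (3.986e+16 · (995328)² / (4π²))^(1/3) m
a ≈ 1e+09 m = 1 Gm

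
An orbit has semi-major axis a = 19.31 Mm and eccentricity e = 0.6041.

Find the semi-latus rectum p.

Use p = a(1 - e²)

Convert to SI: a = 19.31 Mm = 1.931e+07 m.
p = a (1 − e²).
p = 1.931e+07 · (1 − (0.6041)²) = 1.931e+07 · 0.635063 ≈ 1.226e+07 m = 12.26 Mm.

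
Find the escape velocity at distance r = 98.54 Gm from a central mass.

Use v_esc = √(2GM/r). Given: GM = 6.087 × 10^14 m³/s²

Convert to SI: r = 98.54 Gm = 9.854e+10 m.
Escape velocity comes from setting total energy to zero: ½v² − GM/r = 0 ⇒ v_esc = √(2GM / r).
v_esc = √(2 · 6.087e+14 / 9.854e+10) m/s ≈ 111.2 m/s = 111.2 m/s.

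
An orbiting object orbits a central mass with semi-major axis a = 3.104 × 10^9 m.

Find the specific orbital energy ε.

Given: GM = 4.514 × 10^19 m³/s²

ε = −GM / (2a).
ε = −4.514e+19 / (2 · 3.104e+09) J/kg ≈ -7.271e+09 J/kg = -7.271 GJ/kg.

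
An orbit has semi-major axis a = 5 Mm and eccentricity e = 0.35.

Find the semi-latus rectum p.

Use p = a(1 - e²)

Convert to SI: a = 5 Mm = 5e+06 m.
p = a (1 − e²).
p = 5e+06 · (1 − (0.35)²) = 5e+06 · 0.8775 ≈ 4.388e+06 m = 4.388 Mm.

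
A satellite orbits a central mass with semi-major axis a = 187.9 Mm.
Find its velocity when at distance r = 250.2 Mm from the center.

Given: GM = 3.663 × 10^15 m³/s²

Convert to SI: a = 187.9 Mm = 1.879e+08 m; r = 250.2 Mm = 2.502e+08 m.
Vis-viva: v = √(GM · (2/r − 1/a)).
2/r − 1/a = 2/2.502e+08 − 1/1.879e+08 = 2.67163e-09 m⁻¹.
v = √(3.663e+15 · 2.67163e-09) m/s ≈ 3128 m/s = 3.128 km/s.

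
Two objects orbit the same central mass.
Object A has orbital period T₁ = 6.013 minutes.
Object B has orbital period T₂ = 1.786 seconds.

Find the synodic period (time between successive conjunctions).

Convert to SI: T₁ = 6.013 minutes = 360.78 s.
T_syn = |T₁ · T₂ / (T₁ − T₂)|.
T_syn = |360.78 · 1.786 / (360.78 − 1.786)| s ≈ 1.795 s = 1.795 seconds.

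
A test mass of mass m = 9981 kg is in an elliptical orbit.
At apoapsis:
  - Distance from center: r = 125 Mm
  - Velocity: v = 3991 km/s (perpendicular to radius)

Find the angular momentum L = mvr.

Convert to SI: r = 125 Mm = 1.25e+08 m; v = 3991 km/s = 3.991e+06 m/s.
Since v is perpendicular to r, L = m · v · r.
L = 9981 · 3.991e+06 · 1.25e+08 kg·m²/s ≈ 4.979e+18 kg·m²/s.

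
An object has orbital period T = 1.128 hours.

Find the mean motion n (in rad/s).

Convert to SI: T = 1.128 hours = 4060.8 s.
n = 2π / T.
n = 2π / 4060.8 s ≈ 0.001547 rad/s.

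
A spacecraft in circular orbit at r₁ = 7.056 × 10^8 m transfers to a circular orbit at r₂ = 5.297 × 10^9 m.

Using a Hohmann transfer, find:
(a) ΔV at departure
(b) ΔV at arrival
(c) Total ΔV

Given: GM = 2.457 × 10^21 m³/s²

Transfer semi-major axis: a_t = (r₁ + r₂)/2 = (7.056e+08 + 5.297e+09)/2 = 3.0013e+09 m.
Circular speeds: v₁ = √(GM/r₁) = 1.86605e+06 m/s, v₂ = √(GM/r₂) = 681063 m/s.
Transfer speeds (vis-viva v² = GM(2/r − 1/a_t)): v₁ᵗ = 2.47904e+06 m/s, v₂ᵗ = 330227 m/s.
(a) ΔV₁ = |v₁ᵗ − v₁| ≈ 6.13e+05 m/s = 613 km/s.
(b) ΔV₂ = |v₂ − v₂ᵗ| ≈ 3.508e+05 m/s = 350.8 km/s.
(c) ΔV_total = ΔV₁ + ΔV₂ ≈ 9.638e+05 m/s = 963.8 km/s.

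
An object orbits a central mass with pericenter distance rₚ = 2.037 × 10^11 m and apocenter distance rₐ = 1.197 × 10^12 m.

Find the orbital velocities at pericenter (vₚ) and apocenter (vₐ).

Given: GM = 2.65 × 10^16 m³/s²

Use the vis-viva equation v² = GM(2/r − 1/a) with a = (rₚ + rₐ)/2 = (2.037e+11 + 1.197e+12)/2 = 7.0035e+11 m.
vₚ = √(GM · (2/rₚ − 1/a)) = √(2.65e+16 · (2/2.037e+11 − 1/7.0035e+11)) m/s ≈ 471.5 m/s = 471.5 m/s.
vₐ = √(GM · (2/rₐ − 1/a)) = √(2.65e+16 · (2/1.197e+12 − 1/7.0035e+11)) m/s ≈ 80.24 m/s = 80.24 m/s.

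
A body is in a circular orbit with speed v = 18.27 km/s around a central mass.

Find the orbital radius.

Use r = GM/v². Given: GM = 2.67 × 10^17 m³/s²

Convert to SI: v = 18.27 km/s = 18270 m/s.
For a circular orbit, v² = GM / r, so r = GM / v².
r = 2.67e+17 / (18270)² m ≈ 7.999e+08 m = 799.9 Mm.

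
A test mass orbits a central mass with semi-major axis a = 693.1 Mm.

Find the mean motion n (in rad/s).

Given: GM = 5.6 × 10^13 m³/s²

Convert to SI: a = 693.1 Mm = 6.931e+08 m.
n = √(GM / a³).
n = √(5.6e+13 / (6.931e+08)³) rad/s ≈ 4.101e-07 rad/s.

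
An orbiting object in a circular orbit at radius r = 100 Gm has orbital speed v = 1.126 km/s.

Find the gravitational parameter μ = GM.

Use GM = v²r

Convert to SI: r = 100 Gm = 1e+11 m; v = 1.126 km/s = 1126 m/s.
For a circular orbit v² = GM/r, so GM = v² · r.
GM = (1126)² · 1e+11 m³/s² ≈ 1.268e+17 m³/s² = 1.268 × 10^17 m³/s².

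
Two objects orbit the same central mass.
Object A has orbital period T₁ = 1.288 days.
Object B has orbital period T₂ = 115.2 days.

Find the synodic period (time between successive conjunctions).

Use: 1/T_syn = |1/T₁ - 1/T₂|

Convert to SI: T₁ = 1.288 days = 111283 s; T₂ = 115.2 days = 9.95328e+06 s.
T_syn = |T₁ · T₂ / (T₁ − T₂)|.
T_syn = |111283 · 9.95328e+06 / (111283 − 9.95328e+06)| s ≈ 1.125e+05 s = 1.303 days.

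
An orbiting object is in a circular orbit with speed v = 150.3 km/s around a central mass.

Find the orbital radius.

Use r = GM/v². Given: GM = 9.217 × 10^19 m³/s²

Convert to SI: v = 150.3 km/s = 150300 m/s.
For a circular orbit, v² = GM / r, so r = GM / v².
r = 9.217e+19 / (150300)² m ≈ 4.08e+09 m = 4.08 Gm.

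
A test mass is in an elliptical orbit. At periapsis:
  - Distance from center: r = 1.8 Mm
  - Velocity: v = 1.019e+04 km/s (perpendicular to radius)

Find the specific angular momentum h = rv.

Convert to SI: r = 1.8 Mm = 1.8e+06 m; v = 1.019e+04 km/s = 1.019e+07 m/s.
With v perpendicular to r, h = r · v.
h = 1.8e+06 · 1.019e+07 m²/s ≈ 1.834e+13 m²/s.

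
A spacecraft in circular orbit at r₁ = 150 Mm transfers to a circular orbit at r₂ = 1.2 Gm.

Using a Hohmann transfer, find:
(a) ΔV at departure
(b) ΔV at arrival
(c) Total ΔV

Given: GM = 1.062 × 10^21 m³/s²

Convert to SI: r₁ = 150 Mm = 1.5e+08 m; r₂ = 1.2 Gm = 1.2e+09 m.
Transfer semi-major axis: a_t = (r₁ + r₂)/2 = (1.5e+08 + 1.2e+09)/2 = 6.75e+08 m.
Circular speeds: v₁ = √(GM/r₁) = 2.66083e+06 m/s, v₂ = √(GM/r₂) = 940744 m/s.
Transfer speeds (vis-viva v² = GM(2/r − 1/a_t)): v₁ᵗ = 3.54777e+06 m/s, v₂ᵗ = 443471 m/s.
(a) ΔV₁ = |v₁ᵗ − v₁| ≈ 8.869e+05 m/s = 886.9 km/s.
(b) ΔV₂ = |v₂ − v₂ᵗ| ≈ 4.973e+05 m/s = 497.3 km/s.
(c) ΔV_total = ΔV₁ + ΔV₂ ≈ 1.384e+06 m/s = 1384 km/s.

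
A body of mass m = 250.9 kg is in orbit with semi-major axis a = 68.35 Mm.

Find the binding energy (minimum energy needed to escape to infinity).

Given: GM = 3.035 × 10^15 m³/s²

Convert to SI: a = 68.35 Mm = 6.835e+07 m.
Total orbital energy is E = −GMm/(2a); binding energy is E_bind = −E = GMm/(2a).
E_bind = 3.035e+15 · 250.9 / (2 · 6.835e+07) J ≈ 5.57e+09 J = 5.57 GJ.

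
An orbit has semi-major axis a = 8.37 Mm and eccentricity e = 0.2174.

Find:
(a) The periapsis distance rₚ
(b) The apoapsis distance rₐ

Convert to SI: a = 8.37 Mm = 8.37e+06 m.
(a) rₚ = a(1 − e) = 8.37e+06 · (1 − 0.2174) = 8.37e+06 · 0.7826 ≈ 6.55e+06 m = 6.55 Mm.
(b) rₐ = a(1 + e) = 8.37e+06 · (1 + 0.2174) = 8.37e+06 · 1.2174 ≈ 1.019e+07 m = 10.19 Mm.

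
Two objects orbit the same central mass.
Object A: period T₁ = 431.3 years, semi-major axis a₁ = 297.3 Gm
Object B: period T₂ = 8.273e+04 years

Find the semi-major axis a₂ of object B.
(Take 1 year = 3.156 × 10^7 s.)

Convert to SI: T₁ = 431.3 years = 1.36118e+10 s; a₁ = 297.3 Gm = 2.973e+11 m; T₂ = 8.273e+04 years = 2.61096e+12 s.
Kepler's third law: (T₁/T₂)² = (a₁/a₂)³ ⇒ a₂ = a₁ · (T₂/T₁)^(2/3).
T₂/T₁ = 2.61096e+12 / 1.36118e+10 = 191.815.
a₂ = 2.973e+11 · (191.815)^(2/3) m ≈ 9.888e+12 m = 9.888 Tm.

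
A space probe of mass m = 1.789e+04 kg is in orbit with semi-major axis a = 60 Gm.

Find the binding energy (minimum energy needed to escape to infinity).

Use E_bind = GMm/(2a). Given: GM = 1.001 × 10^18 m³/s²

Convert to SI: a = 60 Gm = 6e+10 m.
Total orbital energy is E = −GMm/(2a); binding energy is E_bind = −E = GMm/(2a).
E_bind = 1.001e+18 · 1.789e+04 / (2 · 6e+10) J ≈ 1.492e+11 J = 149.2 GJ.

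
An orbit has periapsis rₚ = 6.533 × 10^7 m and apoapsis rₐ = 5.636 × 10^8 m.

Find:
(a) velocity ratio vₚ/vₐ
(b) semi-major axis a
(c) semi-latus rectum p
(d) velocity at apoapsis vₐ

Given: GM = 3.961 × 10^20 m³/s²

(a) Conservation of angular momentum (rₚvₚ = rₐvₐ) gives vₚ/vₐ = rₐ/rₚ = 5.636e+08/6.533e+07 ≈ 8.627
(b) a = (rₚ + rₐ)/2 = (6.533e+07 + 5.636e+08)/2 ≈ 3.145e+08 m
(c) From a = (rₚ + rₐ)/2 = 3.14465e+08 m and e = (rₐ − rₚ)/(rₐ + rₚ) = 0.79225, p = a(1 − e²) = 3.14465e+08 · (1 − (0.79225)²) ≈ 1.171e+08 m
(d) With a = (rₚ + rₐ)/2 = 3.14465e+08 m, vₐ = √(GM (2/rₐ − 1/a)) = √(3.961e+20 · (2/5.636e+08 − 1/3.14465e+08)) m/s ≈ 3.821e+05 m/s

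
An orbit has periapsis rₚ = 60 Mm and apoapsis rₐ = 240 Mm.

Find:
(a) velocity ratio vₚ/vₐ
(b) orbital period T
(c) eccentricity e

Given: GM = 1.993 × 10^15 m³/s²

Convert to SI: rₚ = 60 Mm = 6e+07 m; rₐ = 240 Mm = 2.4e+08 m.
(a) Conservation of angular momentum (rₚvₚ = rₐvₐ) gives vₚ/vₐ = rₐ/rₚ = 2.4e+08/6e+07 ≈ 4
(b) With a = (rₚ + rₐ)/2 = 1.5e+08 m, T = 2π √(a³/GM) = 2π √((1.5e+08)³/1.993e+15) s ≈ 2.586e+05 s
(c) e = (rₐ − rₚ)/(rₐ + rₚ) = (2.4e+08 − 6e+07)/(2.4e+08 + 6e+07) ≈ 0.6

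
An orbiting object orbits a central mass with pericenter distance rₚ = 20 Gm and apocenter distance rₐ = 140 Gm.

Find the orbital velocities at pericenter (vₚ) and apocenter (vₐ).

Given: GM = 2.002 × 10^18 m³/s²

Convert to SI: rₚ = 20 Gm = 2e+10 m; rₐ = 140 Gm = 1.4e+11 m.
Use the vis-viva equation v² = GM(2/r − 1/a) with a = (rₚ + rₐ)/2 = (2e+10 + 1.4e+11)/2 = 8e+10 m.
vₚ = √(GM · (2/rₚ − 1/a)) = √(2.002e+18 · (2/2e+10 − 1/8e+10)) m/s ≈ 1.324e+04 m/s = 13.24 km/s.
vₐ = √(GM · (2/rₐ − 1/a)) = √(2.002e+18 · (2/1.4e+11 − 1/8e+10)) m/s ≈ 1891 m/s = 1.891 km/s.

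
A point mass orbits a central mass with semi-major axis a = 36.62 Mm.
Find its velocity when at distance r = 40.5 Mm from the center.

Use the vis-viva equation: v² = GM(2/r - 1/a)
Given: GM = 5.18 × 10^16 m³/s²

Convert to SI: a = 36.62 Mm = 3.662e+07 m; r = 40.5 Mm = 4.05e+07 m.
Vis-viva: v = √(GM · (2/r − 1/a)).
2/r − 1/a = 2/4.05e+07 − 1/3.662e+07 = 2.20752e-08 m⁻¹.
v = √(5.18e+16 · 2.20752e-08) m/s ≈ 3.382e+04 m/s = 33.82 km/s.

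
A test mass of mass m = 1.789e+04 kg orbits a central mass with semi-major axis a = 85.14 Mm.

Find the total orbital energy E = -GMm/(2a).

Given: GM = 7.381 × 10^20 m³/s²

Convert to SI: a = 85.14 Mm = 8.514e+07 m.
E = −GMm / (2a).
E = −7.381e+20 · 1.789e+04 / (2 · 8.514e+07) J ≈ -7.755e+16 J = -77.55 PJ.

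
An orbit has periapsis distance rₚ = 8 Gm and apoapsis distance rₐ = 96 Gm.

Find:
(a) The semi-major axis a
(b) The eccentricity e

Convert to SI: rₚ = 8 Gm = 8e+09 m; rₐ = 96 Gm = 9.6e+10 m.
(a) a = (rₚ + rₐ) / 2 = (8e+09 + 9.6e+10) / 2 ≈ 5.2e+10 m = 52 Gm.
(b) e = (rₐ − rₚ) / (rₐ + rₚ) = (9.6e+10 − 8e+09) / (9.6e+10 + 8e+09) ≈ 0.8462.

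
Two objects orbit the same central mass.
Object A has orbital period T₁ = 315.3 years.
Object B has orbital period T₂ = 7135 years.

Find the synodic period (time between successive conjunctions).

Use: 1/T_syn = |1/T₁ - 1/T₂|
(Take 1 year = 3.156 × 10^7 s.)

Convert to SI: T₁ = 315.3 years = 9.95087e+09 s; T₂ = 7135 years = 2.25181e+11 s.
T_syn = |T₁ · T₂ / (T₁ − T₂)|.
T_syn = |9.95087e+09 · 2.25181e+11 / (9.95087e+09 − 2.25181e+11)| s ≈ 1.041e+10 s = 329.9 years.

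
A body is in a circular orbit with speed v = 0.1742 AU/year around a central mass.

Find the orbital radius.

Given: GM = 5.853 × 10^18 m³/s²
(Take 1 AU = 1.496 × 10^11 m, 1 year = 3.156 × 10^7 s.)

Convert to SI: v = 0.1742 AU/year = 825.739 m/s.
For a circular orbit, v² = GM / r, so r = GM / v².
r = 5.853e+18 / (825.739)² m ≈ 8.584e+12 m = 57.38 AU.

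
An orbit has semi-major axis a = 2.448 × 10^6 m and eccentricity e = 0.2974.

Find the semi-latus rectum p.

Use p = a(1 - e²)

p = a (1 − e²).
p = 2.448e+06 · (1 − (0.2974)²) = 2.448e+06 · 0.911553 ≈ 2.231e+06 m = 2.231 × 10^6 m.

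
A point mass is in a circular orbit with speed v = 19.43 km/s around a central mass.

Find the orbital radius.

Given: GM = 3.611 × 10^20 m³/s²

Convert to SI: v = 19.43 km/s = 19430 m/s.
For a circular orbit, v² = GM / r, so r = GM / v².
r = 3.611e+20 / (19430)² m ≈ 9.565e+11 m = 956.5 Gm.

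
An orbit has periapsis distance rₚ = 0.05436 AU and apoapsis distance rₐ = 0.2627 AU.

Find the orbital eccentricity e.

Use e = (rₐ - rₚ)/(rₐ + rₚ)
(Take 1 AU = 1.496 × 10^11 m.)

Convert to SI: rₚ = 0.05436 AU = 8.13226e+09 m; rₐ = 0.2627 AU = 3.92999e+10 m.
e = (rₐ − rₚ) / (rₐ + rₚ).
e = (3.92999e+10 − 8.13226e+09) / (3.92999e+10 + 8.13226e+09) = 3.11677e+10 / 4.74322e+10 ≈ 0.6571.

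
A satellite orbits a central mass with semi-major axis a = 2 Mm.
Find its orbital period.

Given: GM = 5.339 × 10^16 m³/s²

Convert to SI: a = 2 Mm = 2e+06 m.
Kepler's third law: T = 2π √(a³ / GM).
Substituting a = 2e+06 m and GM = 5.339e+16 m³/s²:
T = 2π √((2e+06)³ / 5.339e+16) s
T ≈ 76.91 s = 1.282 minutes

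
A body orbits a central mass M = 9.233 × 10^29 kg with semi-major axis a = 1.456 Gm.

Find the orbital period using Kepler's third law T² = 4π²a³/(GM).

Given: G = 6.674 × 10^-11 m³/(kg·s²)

Convert to SI: a = 1.456 Gm = 1.456e+09 m.
GM = G · M = 6.674e-11 · 9.233e+29 = 6.1621e+19 m³/s².
Kepler's third law: T = 2π √(a³ / GM).
Substituting a = 1.456e+09 m and GM = 6.1621e+19 m³/s²:
T = 2π √((1.456e+09)³ / 6.1621e+19) s
T ≈ 4.447e+04 s = 12.35 hours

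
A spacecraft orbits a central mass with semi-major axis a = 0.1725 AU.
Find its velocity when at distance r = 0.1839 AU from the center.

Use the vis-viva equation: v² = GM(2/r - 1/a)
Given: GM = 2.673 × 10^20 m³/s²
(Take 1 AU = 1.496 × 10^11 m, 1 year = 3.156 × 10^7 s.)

Convert to SI: a = 0.1725 AU = 2.5806e+10 m; r = 0.1839 AU = 2.75114e+10 m.
Vis-viva: v = √(GM · (2/r − 1/a)).
2/r − 1/a = 2/2.75114e+10 − 1/2.5806e+10 = 3.39464e-11 m⁻¹.
v = √(2.673e+20 · 3.39464e-11) m/s ≈ 9.526e+04 m/s = 20.1 AU/year.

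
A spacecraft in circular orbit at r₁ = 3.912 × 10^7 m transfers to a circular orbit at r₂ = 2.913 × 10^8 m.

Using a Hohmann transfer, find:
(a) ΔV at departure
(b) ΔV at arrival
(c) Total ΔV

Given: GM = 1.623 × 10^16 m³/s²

Transfer semi-major axis: a_t = (r₁ + r₂)/2 = (3.912e+07 + 2.913e+08)/2 = 1.6521e+08 m.
Circular speeds: v₁ = √(GM/r₁) = 20368.5 m/s, v₂ = √(GM/r₂) = 7464.3 m/s.
Transfer speeds (vis-viva v² = GM(2/r − 1/a_t)): v₁ᵗ = 27046.6 m/s, v₂ᵗ = 3632.2 m/s.
(a) ΔV₁ = |v₁ᵗ − v₁| ≈ 6678 m/s = 6.678 km/s.
(b) ΔV₂ = |v₂ − v₂ᵗ| ≈ 3832 m/s = 3.832 km/s.
(c) ΔV_total = ΔV₁ + ΔV₂ ≈ 1.051e+04 m/s = 10.51 km/s.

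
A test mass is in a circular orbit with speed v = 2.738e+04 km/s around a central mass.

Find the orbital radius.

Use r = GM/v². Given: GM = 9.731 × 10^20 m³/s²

Convert to SI: v = 2.738e+04 km/s = 2.738e+07 m/s.
For a circular orbit, v² = GM / r, so r = GM / v².
r = 9.731e+20 / (2.738e+07)² m ≈ 1.298e+06 m = 1.298 Mm.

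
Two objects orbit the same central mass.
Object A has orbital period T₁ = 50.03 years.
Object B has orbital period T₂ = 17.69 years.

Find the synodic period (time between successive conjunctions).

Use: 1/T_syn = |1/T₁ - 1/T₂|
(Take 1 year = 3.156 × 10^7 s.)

Convert to SI: T₁ = 50.03 years = 1.57895e+09 s; T₂ = 17.69 years = 5.58296e+08 s.
T_syn = |T₁ · T₂ / (T₁ − T₂)|.
T_syn = |1.57895e+09 · 5.58296e+08 / (1.57895e+09 − 5.58296e+08)| s ≈ 8.637e+08 s = 27.37 years.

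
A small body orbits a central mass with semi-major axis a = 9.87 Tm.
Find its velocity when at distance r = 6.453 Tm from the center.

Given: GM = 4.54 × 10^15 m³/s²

Convert to SI: a = 9.87 Tm = 9.87e+12 m; r = 6.453 Tm = 6.453e+12 m.
Vis-viva: v = √(GM · (2/r − 1/a)).
2/r − 1/a = 2/6.453e+12 − 1/9.87e+12 = 2.08616e-13 m⁻¹.
v = √(4.54e+15 · 2.08616e-13) m/s ≈ 30.78 m/s = 30.78 m/s.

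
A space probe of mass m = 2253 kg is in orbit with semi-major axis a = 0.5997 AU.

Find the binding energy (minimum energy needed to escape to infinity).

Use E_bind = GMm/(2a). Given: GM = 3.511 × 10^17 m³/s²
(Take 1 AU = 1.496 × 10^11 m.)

Convert to SI: a = 0.5997 AU = 8.97151e+10 m.
Total orbital energy is E = −GMm/(2a); binding energy is E_bind = −E = GMm/(2a).
E_bind = 3.511e+17 · 2253 / (2 · 8.97151e+10) J ≈ 4.409e+09 J = 4.409 GJ.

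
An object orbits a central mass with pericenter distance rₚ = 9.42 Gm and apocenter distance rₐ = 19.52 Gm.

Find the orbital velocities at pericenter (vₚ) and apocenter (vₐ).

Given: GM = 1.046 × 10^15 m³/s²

Convert to SI: rₚ = 9.42 Gm = 9.42e+09 m; rₐ = 19.52 Gm = 1.952e+10 m.
Use the vis-viva equation v² = GM(2/r − 1/a) with a = (rₚ + rₐ)/2 = (9.42e+09 + 1.952e+10)/2 = 1.447e+10 m.
vₚ = √(GM · (2/rₚ − 1/a)) = √(1.046e+15 · (2/9.42e+09 − 1/1.447e+10)) m/s ≈ 387 m/s = 387 m/s.
vₐ = √(GM · (2/rₐ − 1/a)) = √(1.046e+15 · (2/1.952e+10 − 1/1.447e+10)) m/s ≈ 186.8 m/s = 186.8 m/s.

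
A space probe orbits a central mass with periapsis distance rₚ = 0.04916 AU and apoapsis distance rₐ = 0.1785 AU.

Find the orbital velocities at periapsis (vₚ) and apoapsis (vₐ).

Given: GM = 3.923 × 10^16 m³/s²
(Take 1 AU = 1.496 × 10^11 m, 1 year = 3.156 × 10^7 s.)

Convert to SI: rₚ = 0.04916 AU = 7.35434e+09 m; rₐ = 0.1785 AU = 2.67036e+10 m.
Use the vis-viva equation v² = GM(2/r − 1/a) with a = (rₚ + rₐ)/2 = (7.35434e+09 + 2.67036e+10)/2 = 1.7029e+10 m.
vₚ = √(GM · (2/rₚ − 1/a)) = √(3.923e+16 · (2/7.35434e+09 − 1/1.7029e+10)) m/s ≈ 2892 m/s = 0.6101 AU/year.
vₐ = √(GM · (2/rₐ − 1/a)) = √(3.923e+16 · (2/2.67036e+10 − 1/1.7029e+10)) m/s ≈ 796.5 m/s = 0.168 AU/year.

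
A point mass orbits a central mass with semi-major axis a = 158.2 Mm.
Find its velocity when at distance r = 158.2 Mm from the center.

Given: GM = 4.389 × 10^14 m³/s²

Convert to SI: a = 158.2 Mm = 1.582e+08 m; r = 158.2 Mm = 1.582e+08 m.
Vis-viva: v = √(GM · (2/r − 1/a)).
2/r − 1/a = 2/1.582e+08 − 1/1.582e+08 = 6.32111e-09 m⁻¹.
v = √(4.389e+14 · 6.32111e-09) m/s ≈ 1666 m/s = 1.666 km/s.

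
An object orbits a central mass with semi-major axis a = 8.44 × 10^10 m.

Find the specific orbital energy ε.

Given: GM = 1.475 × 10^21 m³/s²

ε = −GM / (2a).
ε = −1.475e+21 / (2 · 8.44e+10) J/kg ≈ -8.738e+09 J/kg = -8.738 GJ/kg.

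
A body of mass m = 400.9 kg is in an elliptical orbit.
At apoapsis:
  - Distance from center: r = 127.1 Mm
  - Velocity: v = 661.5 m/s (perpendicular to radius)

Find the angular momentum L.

Convert to SI: r = 127.1 Mm = 1.271e+08 m.
Since v is perpendicular to r, L = m · v · r.
L = 400.9 · 661.5 · 1.271e+08 kg·m²/s ≈ 3.371e+13 kg·m²/s.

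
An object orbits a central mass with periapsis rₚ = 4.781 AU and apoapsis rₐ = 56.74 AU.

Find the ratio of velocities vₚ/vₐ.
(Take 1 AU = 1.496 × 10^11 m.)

Convert to SI: rₚ = 4.781 AU = 7.15238e+11 m; rₐ = 56.74 AU = 8.4883e+12 m.
Conservation of angular momentum gives rₚvₚ = rₐvₐ, so vₚ/vₐ = rₐ/rₚ.
vₚ/vₐ = 8.4883e+12 / 7.15238e+11 ≈ 11.87.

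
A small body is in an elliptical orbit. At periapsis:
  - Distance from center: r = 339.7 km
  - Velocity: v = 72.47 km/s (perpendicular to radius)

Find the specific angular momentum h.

Convert to SI: r = 339.7 km = 339700 m; v = 72.47 km/s = 72470 m/s.
With v perpendicular to r, h = r · v.
h = 339700 · 72470 m²/s ≈ 2.462e+10 m²/s.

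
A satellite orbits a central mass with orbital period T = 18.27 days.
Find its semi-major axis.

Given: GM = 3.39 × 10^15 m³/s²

Convert to SI: T = 18.27 days = 1.57853e+06 s.
Invert Kepler's third law: a = (GM · T² / (4π²))^(1/3).
Substituting T = 1.57853e+06 s and GM = 3.39e+15 m³/s²:
a = (3.39e+15 · (1.57853e+06)² / (4π²))^(1/3) m
a ≈ 5.981e+08 m = 598.1 Mm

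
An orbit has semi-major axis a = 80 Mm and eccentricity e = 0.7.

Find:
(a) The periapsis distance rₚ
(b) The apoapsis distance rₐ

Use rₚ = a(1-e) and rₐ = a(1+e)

Convert to SI: a = 80 Mm = 8e+07 m.
(a) rₚ = a(1 − e) = 8e+07 · (1 − 0.7) = 8e+07 · 0.3 ≈ 2.4e+07 m = 24 Mm.
(b) rₐ = a(1 + e) = 8e+07 · (1 + 0.7) = 8e+07 · 1.7 ≈ 1.36e+08 m = 136 Mm.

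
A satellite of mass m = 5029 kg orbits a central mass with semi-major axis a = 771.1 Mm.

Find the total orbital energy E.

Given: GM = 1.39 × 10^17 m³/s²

Convert to SI: a = 771.1 Mm = 7.711e+08 m.
E = −GMm / (2a).
E = −1.39e+17 · 5029 / (2 · 7.711e+08) J ≈ -4.533e+11 J = -453.3 GJ.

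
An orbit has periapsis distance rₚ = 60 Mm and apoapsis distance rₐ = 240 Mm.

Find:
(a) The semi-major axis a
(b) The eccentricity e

Convert to SI: rₚ = 60 Mm = 6e+07 m; rₐ = 240 Mm = 2.4e+08 m.
(a) a = (rₚ + rₐ) / 2 = (6e+07 + 2.4e+08) / 2 ≈ 1.5e+08 m = 150 Mm.
(b) e = (rₐ − rₚ) / (rₐ + rₚ) = (2.4e+08 − 6e+07) / (2.4e+08 + 6e+07) ≈ 0.6.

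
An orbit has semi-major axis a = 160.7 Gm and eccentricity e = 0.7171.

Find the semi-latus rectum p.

Convert to SI: a = 160.7 Gm = 1.607e+11 m.
p = a (1 − e²).
p = 1.607e+11 · (1 − (0.7171)²) = 1.607e+11 · 0.485768 ≈ 7.806e+10 m = 78.06 Gm.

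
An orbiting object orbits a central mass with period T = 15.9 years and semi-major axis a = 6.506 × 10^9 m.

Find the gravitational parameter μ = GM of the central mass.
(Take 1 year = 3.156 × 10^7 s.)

Convert to SI: T = 15.9 years = 5.01804e+08 s.
GM = 4π² · a³ / T².
GM = 4π² · (6.506e+09)³ / (5.01804e+08)² m³/s² ≈ 4.318e+13 m³/s² = 4.318 × 10^13 m³/s².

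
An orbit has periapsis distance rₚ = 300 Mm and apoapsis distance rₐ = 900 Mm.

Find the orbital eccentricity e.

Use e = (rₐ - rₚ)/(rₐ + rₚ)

Convert to SI: rₚ = 300 Mm = 3e+08 m; rₐ = 900 Mm = 9e+08 m.
e = (rₐ − rₚ) / (rₐ + rₚ).
e = (9e+08 − 3e+08) / (9e+08 + 3e+08) = 6e+08 / 1.2e+09 ≈ 0.5.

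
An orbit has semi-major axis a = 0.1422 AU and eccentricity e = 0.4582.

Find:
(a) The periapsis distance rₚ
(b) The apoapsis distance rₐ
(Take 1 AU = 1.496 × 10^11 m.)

Convert to SI: a = 0.1422 AU = 2.12731e+10 m.
(a) rₚ = a(1 − e) = 2.12731e+10 · (1 − 0.4582) = 2.12731e+10 · 0.5418 ≈ 1.153e+10 m = 0.07704 AU.
(b) rₐ = a(1 + e) = 2.12731e+10 · (1 + 0.4582) = 2.12731e+10 · 1.4582 ≈ 3.102e+10 m = 0.2074 AU.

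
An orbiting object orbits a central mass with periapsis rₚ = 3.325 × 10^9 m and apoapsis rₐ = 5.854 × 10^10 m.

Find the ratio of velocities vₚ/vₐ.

Conservation of angular momentum gives rₚvₚ = rₐvₐ, so vₚ/vₐ = rₐ/rₚ.
vₚ/vₐ = 5.854e+10 / 3.325e+09 ≈ 17.61.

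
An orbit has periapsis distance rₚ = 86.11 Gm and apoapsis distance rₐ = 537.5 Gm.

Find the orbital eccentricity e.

Convert to SI: rₚ = 86.11 Gm = 8.611e+10 m; rₐ = 537.5 Gm = 5.375e+11 m.
e = (rₐ − rₚ) / (rₐ + rₚ).
e = (5.375e+11 − 8.611e+10) / (5.375e+11 + 8.611e+10) = 4.5139e+11 / 6.2361e+11 ≈ 0.7238.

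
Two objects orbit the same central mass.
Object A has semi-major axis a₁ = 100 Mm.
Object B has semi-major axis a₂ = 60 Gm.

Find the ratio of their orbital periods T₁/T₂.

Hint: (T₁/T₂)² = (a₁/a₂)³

Convert to SI: a₁ = 100 Mm = 1e+08 m; a₂ = 60 Gm = 6e+10 m.
From Kepler's third law, (T₁/T₂)² = (a₁/a₂)³, so T₁/T₂ = (a₁/a₂)^(3/2).
a₁/a₂ = 1e+08 / 6e+10 = 0.00166667.
T₁/T₂ = (0.00166667)^(3/2) ≈ 6.804e-05.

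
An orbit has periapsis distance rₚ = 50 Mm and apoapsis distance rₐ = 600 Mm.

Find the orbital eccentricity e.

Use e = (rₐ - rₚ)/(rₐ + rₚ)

Convert to SI: rₚ = 50 Mm = 5e+07 m; rₐ = 600 Mm = 6e+08 m.
e = (rₐ − rₚ) / (rₐ + rₚ).
e = (6e+08 − 5e+07) / (6e+08 + 5e+07) = 5.5e+08 / 6.5e+08 ≈ 0.8462.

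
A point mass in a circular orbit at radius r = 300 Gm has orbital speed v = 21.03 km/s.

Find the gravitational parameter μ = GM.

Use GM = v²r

Convert to SI: r = 300 Gm = 3e+11 m; v = 21.03 km/s = 21030 m/s.
For a circular orbit v² = GM/r, so GM = v² · r.
GM = (21030)² · 3e+11 m³/s² ≈ 1.327e+20 m³/s² = 1.327 × 10^20 m³/s².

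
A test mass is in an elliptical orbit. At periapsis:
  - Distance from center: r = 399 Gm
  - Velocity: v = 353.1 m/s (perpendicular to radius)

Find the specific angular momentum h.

Convert to SI: r = 399 Gm = 3.99e+11 m.
With v perpendicular to r, h = r · v.
h = 3.99e+11 · 353.1 m²/s ≈ 1.409e+14 m²/s.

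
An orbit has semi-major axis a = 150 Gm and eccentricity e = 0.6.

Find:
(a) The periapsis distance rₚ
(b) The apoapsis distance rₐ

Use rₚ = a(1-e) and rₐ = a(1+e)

Convert to SI: a = 150 Gm = 1.5e+11 m.
(a) rₚ = a(1 − e) = 1.5e+11 · (1 − 0.6) = 1.5e+11 · 0.4 ≈ 6e+10 m = 60 Gm.
(b) rₐ = a(1 + e) = 1.5e+11 · (1 + 0.6) = 1.5e+11 · 1.6 ≈ 2.4e+11 m = 240 Gm.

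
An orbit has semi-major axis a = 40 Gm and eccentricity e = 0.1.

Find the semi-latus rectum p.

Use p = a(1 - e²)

Convert to SI: a = 40 Gm = 4e+10 m.
p = a (1 − e²).
p = 4e+10 · (1 − (0.1)²) = 4e+10 · 0.99 ≈ 3.96e+10 m = 39.6 Gm.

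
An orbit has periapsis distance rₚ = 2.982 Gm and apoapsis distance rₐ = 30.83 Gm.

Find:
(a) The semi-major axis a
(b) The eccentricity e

Convert to SI: rₚ = 2.982 Gm = 2.982e+09 m; rₐ = 30.83 Gm = 3.083e+10 m.
(a) a = (rₚ + rₐ) / 2 = (2.982e+09 + 3.083e+10) / 2 ≈ 1.691e+10 m = 16.91 Gm.
(b) e = (rₐ − rₚ) / (rₐ + rₚ) = (3.083e+10 − 2.982e+09) / (3.083e+10 + 2.982e+09) ≈ 0.8236.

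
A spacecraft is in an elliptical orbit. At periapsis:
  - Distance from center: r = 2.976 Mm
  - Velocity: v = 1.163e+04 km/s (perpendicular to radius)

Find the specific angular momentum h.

Convert to SI: r = 2.976 Mm = 2.976e+06 m; v = 1.163e+04 km/s = 1.163e+07 m/s.
With v perpendicular to r, h = r · v.
h = 2.976e+06 · 1.163e+07 m²/s ≈ 3.461e+13 m²/s.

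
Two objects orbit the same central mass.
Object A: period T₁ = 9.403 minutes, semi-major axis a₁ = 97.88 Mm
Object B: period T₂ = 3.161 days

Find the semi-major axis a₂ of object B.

Convert to SI: T₁ = 9.403 minutes = 564.18 s; a₁ = 97.88 Mm = 9.788e+07 m; T₂ = 3.161 days = 273110 s.
Kepler's third law: (T₁/T₂)² = (a₁/a₂)³ ⇒ a₂ = a₁ · (T₂/T₁)^(2/3).
T₂/T₁ = 273110 / 564.18 = 484.084.
a₂ = 9.788e+07 · (484.084)^(2/3) m ≈ 6.034e+09 m = 6.034 Gm.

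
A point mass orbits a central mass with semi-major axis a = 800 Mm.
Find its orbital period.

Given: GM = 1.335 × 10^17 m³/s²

Convert to SI: a = 800 Mm = 8e+08 m.
Kepler's third law: T = 2π √(a³ / GM).
Substituting a = 8e+08 m and GM = 1.335e+17 m³/s²:
T = 2π √((8e+08)³ / 1.335e+17) s
T ≈ 3.891e+05 s = 4.504 days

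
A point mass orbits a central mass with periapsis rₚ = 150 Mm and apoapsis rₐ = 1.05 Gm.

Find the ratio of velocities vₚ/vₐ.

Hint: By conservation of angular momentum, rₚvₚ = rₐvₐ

Convert to SI: rₚ = 150 Mm = 1.5e+08 m; rₐ = 1.05 Gm = 1.05e+09 m.
Conservation of angular momentum gives rₚvₚ = rₐvₐ, so vₚ/vₐ = rₐ/rₚ.
vₚ/vₐ = 1.05e+09 / 1.5e+08 ≈ 7.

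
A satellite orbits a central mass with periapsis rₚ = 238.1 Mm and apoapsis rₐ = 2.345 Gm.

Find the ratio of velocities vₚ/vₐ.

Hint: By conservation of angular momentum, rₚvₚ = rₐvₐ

Convert to SI: rₚ = 238.1 Mm = 2.381e+08 m; rₐ = 2.345 Gm = 2.345e+09 m.
Conservation of angular momentum gives rₚvₚ = rₐvₐ, so vₚ/vₐ = rₐ/rₚ.
vₚ/vₐ = 2.345e+09 / 2.381e+08 ≈ 9.849.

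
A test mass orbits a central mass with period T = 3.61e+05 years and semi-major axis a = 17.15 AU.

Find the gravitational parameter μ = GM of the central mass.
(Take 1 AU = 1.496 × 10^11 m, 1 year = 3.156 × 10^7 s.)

Convert to SI: T = 3.61e+05 years = 1.13932e+13 s; a = 17.15 AU = 2.56564e+12 m.
GM = 4π² · a³ / T².
GM = 4π² · (2.56564e+12)³ / (1.13932e+13)² m³/s² ≈ 5.136e+12 m³/s² = 5.136 × 10^12 m³/s².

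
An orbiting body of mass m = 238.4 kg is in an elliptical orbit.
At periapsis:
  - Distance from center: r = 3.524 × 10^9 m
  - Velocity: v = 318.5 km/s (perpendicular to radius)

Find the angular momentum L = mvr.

Convert to SI: v = 318.5 km/s = 318500 m/s.
Since v is perpendicular to r, L = m · v · r.
L = 238.4 · 318500 · 3.524e+09 kg·m²/s ≈ 2.676e+17 kg·m²/s.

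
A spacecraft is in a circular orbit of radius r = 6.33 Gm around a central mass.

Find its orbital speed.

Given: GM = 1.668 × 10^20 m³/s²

Convert to SI: r = 6.33 Gm = 6.33e+09 m.
For a circular orbit, gravity supplies the centripetal force, so v = √(GM / r).
v = √(1.668e+20 / 6.33e+09) m/s ≈ 1.623e+05 m/s = 162.3 km/s.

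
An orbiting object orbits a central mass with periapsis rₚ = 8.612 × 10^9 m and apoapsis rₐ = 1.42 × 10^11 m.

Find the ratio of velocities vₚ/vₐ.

Conservation of angular momentum gives rₚvₚ = rₐvₐ, so vₚ/vₐ = rₐ/rₚ.
vₚ/vₐ = 1.42e+11 / 8.612e+09 ≈ 16.49.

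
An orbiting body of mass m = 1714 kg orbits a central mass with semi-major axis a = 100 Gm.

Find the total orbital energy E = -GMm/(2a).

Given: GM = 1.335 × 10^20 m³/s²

Convert to SI: a = 100 Gm = 1e+11 m.
E = −GMm / (2a).
E = −1.335e+20 · 1714 / (2 · 1e+11) J ≈ -1.144e+12 J = -1.144 TJ.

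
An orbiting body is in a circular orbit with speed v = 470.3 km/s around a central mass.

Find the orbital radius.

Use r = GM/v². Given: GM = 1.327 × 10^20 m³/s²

Convert to SI: v = 470.3 km/s = 470300 m/s.
For a circular orbit, v² = GM / r, so r = GM / v².
r = 1.327e+20 / (470300)² m ≈ 6e+08 m = 600 Mm.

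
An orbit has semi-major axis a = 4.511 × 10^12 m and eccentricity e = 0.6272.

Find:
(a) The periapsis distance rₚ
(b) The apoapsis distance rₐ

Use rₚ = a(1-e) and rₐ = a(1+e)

(a) rₚ = a(1 − e) = 4.511e+12 · (1 − 0.6272) = 4.511e+12 · 0.3728 ≈ 1.682e+12 m = 1.682 × 10^12 m.
(b) rₐ = a(1 + e) = 4.511e+12 · (1 + 0.6272) = 4.511e+12 · 1.6272 ≈ 7.34e+12 m = 7.34 × 10^12 m.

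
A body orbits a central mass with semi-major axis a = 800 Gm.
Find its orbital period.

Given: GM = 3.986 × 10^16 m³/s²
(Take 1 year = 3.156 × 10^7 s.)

Convert to SI: a = 800 Gm = 8e+11 m.
Kepler's third law: T = 2π √(a³ / GM).
Substituting a = 8e+11 m and GM = 3.986e+16 m³/s²:
T = 2π √((8e+11)³ / 3.986e+16) s
T ≈ 2.252e+10 s = 713.5 years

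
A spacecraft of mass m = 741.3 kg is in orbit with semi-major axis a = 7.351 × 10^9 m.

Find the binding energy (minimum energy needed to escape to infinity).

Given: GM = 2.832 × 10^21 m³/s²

Total orbital energy is E = −GMm/(2a); binding energy is E_bind = −E = GMm/(2a).
E_bind = 2.832e+21 · 741.3 / (2 · 7.351e+09) J ≈ 1.428e+14 J = 142.8 TJ.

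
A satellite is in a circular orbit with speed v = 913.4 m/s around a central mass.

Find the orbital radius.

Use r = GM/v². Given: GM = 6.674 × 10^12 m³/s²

For a circular orbit, v² = GM / r, so r = GM / v².
r = 6.674e+12 / (913.4)² m ≈ 8e+06 m = 8 Mm.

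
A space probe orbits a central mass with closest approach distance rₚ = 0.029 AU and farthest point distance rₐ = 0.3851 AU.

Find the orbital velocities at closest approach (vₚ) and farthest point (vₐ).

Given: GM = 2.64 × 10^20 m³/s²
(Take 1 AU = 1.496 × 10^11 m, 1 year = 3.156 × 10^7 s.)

Convert to SI: rₚ = 0.029 AU = 4.3384e+09 m; rₐ = 0.3851 AU = 5.7611e+10 m.
Use the vis-viva equation v² = GM(2/r − 1/a) with a = (rₚ + rₐ)/2 = (4.3384e+09 + 5.7611e+10)/2 = 3.09747e+10 m.
vₚ = √(GM · (2/rₚ − 1/a)) = √(2.64e+20 · (2/4.3384e+09 − 1/3.09747e+10)) m/s ≈ 3.364e+05 m/s = 70.97 AU/year.
vₐ = √(GM · (2/rₐ − 1/a)) = √(2.64e+20 · (2/5.7611e+10 − 1/3.09747e+10)) m/s ≈ 2.533e+04 m/s = 5.345 AU/year.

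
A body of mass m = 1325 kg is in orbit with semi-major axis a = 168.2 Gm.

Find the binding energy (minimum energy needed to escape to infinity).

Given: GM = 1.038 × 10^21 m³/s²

Convert to SI: a = 168.2 Gm = 1.682e+11 m.
Total orbital energy is E = −GMm/(2a); binding energy is E_bind = −E = GMm/(2a).
E_bind = 1.038e+21 · 1325 / (2 · 1.682e+11) J ≈ 4.088e+12 J = 4.088 TJ.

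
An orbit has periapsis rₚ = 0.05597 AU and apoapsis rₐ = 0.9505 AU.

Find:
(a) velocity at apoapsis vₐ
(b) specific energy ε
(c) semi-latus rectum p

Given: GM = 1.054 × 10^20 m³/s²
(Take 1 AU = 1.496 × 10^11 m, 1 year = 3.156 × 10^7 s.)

Convert to SI: rₚ = 0.05597 AU = 8.37311e+09 m; rₐ = 0.9505 AU = 1.42195e+11 m.
(a) With a = (rₚ + rₐ)/2 = 7.5284e+10 m, vₐ = √(GM (2/rₐ − 1/a)) = √(1.054e+20 · (2/1.42195e+11 − 1/7.5284e+10)) m/s ≈ 9080 m/s
(b) With a = (rₚ + rₐ)/2 = 7.5284e+10 m, ε = −GM/(2a) = −1.054e+20/(2 · 7.5284e+10) J/kg ≈ -7e+08 J/kg
(c) From a = (rₚ + rₐ)/2 = 7.5284e+10 m and e = (rₐ − rₚ)/(rₐ + rₚ) = 0.88878, p = a(1 − e²) = 7.5284e+10 · (1 − (0.88878)²) ≈ 1.581e+10 m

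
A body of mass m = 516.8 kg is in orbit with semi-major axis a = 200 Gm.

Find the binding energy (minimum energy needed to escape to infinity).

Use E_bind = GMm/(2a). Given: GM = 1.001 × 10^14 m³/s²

Convert to SI: a = 200 Gm = 2e+11 m.
Total orbital energy is E = −GMm/(2a); binding energy is E_bind = −E = GMm/(2a).
E_bind = 1.001e+14 · 516.8 / (2 · 2e+11) J ≈ 1.293e+05 J = 129.3 kJ.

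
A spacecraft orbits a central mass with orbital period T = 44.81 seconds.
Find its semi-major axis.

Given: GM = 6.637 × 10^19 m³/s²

Invert Kepler's third law: a = (GM · T² / (4π²))^(1/3).
Substituting T = 44.81 s and GM = 6.637e+19 m³/s²:
a = (6.637e+19 · (44.81)² / (4π²))^(1/3) m
a ≈ 1.5e+07 m = 15 Mm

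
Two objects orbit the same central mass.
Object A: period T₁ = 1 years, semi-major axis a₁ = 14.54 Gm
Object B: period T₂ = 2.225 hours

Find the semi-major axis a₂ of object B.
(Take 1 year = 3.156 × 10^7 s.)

Convert to SI: T₁ = 1 years = 3.156e+07 s; a₁ = 14.54 Gm = 1.454e+10 m; T₂ = 2.225 hours = 8010 s.
Kepler's third law: (T₁/T₂)² = (a₁/a₂)³ ⇒ a₂ = a₁ · (T₂/T₁)^(2/3).
T₂/T₁ = 8010 / 3.156e+07 = 0.000253802.
a₂ = 1.454e+10 · (0.000253802)^(2/3) m ≈ 5.829e+07 m = 58.29 Mm.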